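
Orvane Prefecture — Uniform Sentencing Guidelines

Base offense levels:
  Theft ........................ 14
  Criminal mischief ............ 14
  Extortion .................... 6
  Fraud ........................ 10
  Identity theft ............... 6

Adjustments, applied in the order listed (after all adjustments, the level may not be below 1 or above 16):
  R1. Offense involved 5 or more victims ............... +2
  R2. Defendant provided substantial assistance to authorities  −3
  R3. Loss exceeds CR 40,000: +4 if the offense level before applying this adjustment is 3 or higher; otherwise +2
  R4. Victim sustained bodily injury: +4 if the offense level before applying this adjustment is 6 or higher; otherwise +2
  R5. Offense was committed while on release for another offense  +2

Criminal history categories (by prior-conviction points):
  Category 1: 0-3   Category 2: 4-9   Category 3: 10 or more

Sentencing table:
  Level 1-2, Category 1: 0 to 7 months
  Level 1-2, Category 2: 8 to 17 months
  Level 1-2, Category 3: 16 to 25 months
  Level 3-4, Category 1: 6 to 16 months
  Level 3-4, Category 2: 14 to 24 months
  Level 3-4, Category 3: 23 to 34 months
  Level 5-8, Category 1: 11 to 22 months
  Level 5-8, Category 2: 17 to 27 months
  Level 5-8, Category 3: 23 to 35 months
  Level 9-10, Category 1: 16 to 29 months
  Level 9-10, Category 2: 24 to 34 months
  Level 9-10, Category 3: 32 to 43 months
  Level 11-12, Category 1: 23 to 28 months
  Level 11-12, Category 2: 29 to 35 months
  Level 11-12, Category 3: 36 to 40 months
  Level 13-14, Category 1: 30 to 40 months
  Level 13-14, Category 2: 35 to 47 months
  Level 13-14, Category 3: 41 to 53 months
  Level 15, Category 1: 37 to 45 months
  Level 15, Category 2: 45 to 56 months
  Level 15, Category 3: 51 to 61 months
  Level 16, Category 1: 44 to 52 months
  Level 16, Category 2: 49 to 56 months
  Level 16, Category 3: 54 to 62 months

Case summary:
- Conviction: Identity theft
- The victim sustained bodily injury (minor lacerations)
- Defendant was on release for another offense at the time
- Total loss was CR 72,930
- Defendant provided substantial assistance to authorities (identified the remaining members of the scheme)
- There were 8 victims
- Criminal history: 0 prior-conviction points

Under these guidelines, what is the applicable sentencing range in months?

Base offense level for identity theft: 6.
R1 applies: 6 + 2 = 8.
R2 applies: 8 − 3 = 5.
R3 applies (level before this adjustment is 5 ≥ 3, so +4): 5 + 4 = 9.
R4 applies (level before this adjustment is 9 ≥ 6, so +4): 9 + 4 = 13.
R5 applies: 13 + 2 = 15.
Final offense level: 15.
Criminal history: 0 prior points → Category 1 (0-3).
Level 15 falls in the 15 band.
Grid: Level 15 × Category 1 = 37-45 months.

37-45 months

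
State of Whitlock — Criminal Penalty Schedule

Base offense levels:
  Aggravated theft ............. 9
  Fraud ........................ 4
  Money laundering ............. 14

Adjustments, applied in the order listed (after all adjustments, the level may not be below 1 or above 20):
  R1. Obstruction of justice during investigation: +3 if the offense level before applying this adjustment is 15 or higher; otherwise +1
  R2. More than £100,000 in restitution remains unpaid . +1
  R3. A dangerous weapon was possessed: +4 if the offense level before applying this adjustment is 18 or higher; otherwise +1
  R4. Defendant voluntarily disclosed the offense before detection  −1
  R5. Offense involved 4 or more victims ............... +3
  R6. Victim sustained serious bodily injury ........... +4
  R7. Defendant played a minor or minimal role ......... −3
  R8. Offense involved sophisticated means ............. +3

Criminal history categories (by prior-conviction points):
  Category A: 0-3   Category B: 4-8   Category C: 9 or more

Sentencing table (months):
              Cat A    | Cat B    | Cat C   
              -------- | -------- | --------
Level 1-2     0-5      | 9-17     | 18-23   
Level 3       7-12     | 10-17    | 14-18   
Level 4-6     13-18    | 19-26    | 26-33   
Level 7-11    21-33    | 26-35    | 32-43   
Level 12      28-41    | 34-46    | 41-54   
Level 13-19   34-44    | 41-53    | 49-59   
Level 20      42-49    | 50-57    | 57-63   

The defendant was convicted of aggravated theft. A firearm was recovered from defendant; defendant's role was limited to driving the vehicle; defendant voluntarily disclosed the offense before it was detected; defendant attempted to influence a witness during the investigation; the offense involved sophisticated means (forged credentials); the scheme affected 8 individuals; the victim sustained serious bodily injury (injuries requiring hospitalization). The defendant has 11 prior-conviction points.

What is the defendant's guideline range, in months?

49-59 months

Base offense level for aggravated theft: 9.
R1 applies (level before this adjustment is 9 < 15, so +1): 9 + 1 = 10.
R3 applies (level before this adjustment is 10 < 18, so +1): 10 + 1 = 11.
R4 applies: 11 − 1 = 10.
R5 applies: 10 + 3 = 13.
R6 applies: 13 + 4 = 17.
R7 applies: 17 − 3 = 14.
R8 applies: 14 + 3 = 17.
Final offense level: 17.
Criminal history: 11 prior points → Category C (9+).
Level 17 falls in the 13-19 band.
Grid: Level 13-19 × Category C = 49-59 months.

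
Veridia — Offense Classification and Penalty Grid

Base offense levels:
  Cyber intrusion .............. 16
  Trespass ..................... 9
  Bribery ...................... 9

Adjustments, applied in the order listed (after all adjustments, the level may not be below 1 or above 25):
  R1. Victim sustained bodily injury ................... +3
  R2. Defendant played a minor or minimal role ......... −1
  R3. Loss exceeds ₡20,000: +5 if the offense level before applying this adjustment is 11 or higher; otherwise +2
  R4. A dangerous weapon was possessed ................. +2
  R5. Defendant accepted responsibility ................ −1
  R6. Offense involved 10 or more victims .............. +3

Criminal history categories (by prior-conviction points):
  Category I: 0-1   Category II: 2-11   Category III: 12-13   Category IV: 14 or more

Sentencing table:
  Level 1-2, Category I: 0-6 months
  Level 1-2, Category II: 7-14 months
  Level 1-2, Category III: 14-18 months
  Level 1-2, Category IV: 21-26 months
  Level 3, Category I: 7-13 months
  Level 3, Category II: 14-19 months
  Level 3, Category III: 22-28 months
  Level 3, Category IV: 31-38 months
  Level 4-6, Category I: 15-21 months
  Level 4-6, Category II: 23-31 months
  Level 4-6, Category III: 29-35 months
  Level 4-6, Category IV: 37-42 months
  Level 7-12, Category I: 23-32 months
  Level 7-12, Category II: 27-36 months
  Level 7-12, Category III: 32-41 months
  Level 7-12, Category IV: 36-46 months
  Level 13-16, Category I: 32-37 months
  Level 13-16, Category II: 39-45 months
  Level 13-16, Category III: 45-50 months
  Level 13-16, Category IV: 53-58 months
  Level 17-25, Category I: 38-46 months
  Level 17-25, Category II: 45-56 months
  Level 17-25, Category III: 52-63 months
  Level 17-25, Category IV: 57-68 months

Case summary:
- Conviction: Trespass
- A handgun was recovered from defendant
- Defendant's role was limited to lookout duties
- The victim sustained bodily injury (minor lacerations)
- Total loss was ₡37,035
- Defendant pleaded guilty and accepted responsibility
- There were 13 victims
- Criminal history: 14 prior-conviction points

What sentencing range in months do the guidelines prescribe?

Base offense level for trespass: 9.
R1 applies: 9 + 3 = 12.
R2 applies: 12 − 1 = 11.
R3 applies (level before this adjustment is 11 ≥ 11, so +5): 11 + 5 = 16.
R4 applies: 16 + 2 = 18.
R5 applies: 18 − 1 = 17.
R6 applies: 17 + 3 = 20.
Final offense level: 20.
Criminal history: 14 prior points → Category IV (14+).
Level 20 falls in the 17-25 band.
Grid: Level 17-25 × Category IV = 57-68 months.

57-68 months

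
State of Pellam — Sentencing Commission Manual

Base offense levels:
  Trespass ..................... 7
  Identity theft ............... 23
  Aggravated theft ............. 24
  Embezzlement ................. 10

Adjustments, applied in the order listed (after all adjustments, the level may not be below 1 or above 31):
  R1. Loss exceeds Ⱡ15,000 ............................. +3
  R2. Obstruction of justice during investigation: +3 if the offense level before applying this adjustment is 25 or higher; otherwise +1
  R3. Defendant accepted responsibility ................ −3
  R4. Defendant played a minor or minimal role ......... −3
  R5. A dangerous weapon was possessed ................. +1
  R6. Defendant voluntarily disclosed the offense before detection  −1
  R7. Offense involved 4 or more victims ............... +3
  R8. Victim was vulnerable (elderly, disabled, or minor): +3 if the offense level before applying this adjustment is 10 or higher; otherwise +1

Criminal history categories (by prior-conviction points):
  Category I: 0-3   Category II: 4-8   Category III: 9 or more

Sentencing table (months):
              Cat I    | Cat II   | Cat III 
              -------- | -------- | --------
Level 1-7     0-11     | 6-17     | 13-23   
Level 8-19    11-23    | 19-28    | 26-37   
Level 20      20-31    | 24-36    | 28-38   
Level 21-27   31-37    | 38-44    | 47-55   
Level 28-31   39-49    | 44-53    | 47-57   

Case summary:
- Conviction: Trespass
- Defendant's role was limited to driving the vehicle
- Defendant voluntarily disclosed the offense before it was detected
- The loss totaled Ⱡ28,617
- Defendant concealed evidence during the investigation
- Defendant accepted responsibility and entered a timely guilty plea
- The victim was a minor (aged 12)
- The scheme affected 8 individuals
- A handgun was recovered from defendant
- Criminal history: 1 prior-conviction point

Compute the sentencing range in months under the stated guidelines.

11-23 months

Base offense level for trespass: 7.
R1 applies: 7 + 3 = 10.
R2 applies (level before this adjustment is 10 < 25, so +1): 10 + 1 = 11.
R3 applies: 11 − 3 = 8.
R4 applies: 8 − 3 = 5.
R5 applies: 5 + 1 = 6.
R6 applies: 6 − 1 = 5.
R7 applies: 5 + 3 = 8.
R8 applies (level before this adjustment is 8 < 10, so +1): 8 + 1 = 9.
Final offense level: 9.
Criminal history: 1 prior point → Category I (0-3).
Level 9 falls in the 8-19 band.
Grid: Level 8-19 × Category I = 11-23 months.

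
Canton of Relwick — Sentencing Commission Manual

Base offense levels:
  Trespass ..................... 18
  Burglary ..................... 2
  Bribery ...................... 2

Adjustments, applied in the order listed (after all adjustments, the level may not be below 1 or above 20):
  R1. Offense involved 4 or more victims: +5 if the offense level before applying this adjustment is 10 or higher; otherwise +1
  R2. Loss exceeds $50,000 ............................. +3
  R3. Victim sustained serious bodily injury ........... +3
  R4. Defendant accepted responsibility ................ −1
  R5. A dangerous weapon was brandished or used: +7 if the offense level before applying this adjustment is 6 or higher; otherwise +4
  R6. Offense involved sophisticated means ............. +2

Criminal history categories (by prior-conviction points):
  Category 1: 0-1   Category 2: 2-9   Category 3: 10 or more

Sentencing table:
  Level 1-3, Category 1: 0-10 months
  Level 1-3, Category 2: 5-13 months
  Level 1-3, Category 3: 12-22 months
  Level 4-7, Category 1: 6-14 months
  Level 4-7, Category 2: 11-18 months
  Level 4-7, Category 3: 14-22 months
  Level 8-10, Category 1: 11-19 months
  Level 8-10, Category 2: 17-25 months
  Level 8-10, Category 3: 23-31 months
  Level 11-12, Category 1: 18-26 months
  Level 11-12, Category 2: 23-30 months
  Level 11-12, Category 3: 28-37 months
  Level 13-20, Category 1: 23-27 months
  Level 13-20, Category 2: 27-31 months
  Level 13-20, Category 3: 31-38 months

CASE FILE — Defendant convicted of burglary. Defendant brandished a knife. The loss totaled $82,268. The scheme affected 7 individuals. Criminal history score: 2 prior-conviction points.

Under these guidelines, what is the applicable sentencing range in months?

Base offense level for burglary: 2.
R1 applies (level before this adjustment is 2 < 10, so +1): 2 + 1 = 3.
R2 applies: 3 + 3 = 6.
R3 does not apply.
R4 does not apply.
R5 applies (level before this adjustment is 6 ≥ 6, so +7): 6 + 7 = 13.
R6 does not apply.
Final offense level: 13.
Criminal history: 2 prior points → Category 2 (2-9).
Level 13 falls in the 13-20 band.
Grid: Level 13-20 × Category 2 = 27-31 months.

27-31 months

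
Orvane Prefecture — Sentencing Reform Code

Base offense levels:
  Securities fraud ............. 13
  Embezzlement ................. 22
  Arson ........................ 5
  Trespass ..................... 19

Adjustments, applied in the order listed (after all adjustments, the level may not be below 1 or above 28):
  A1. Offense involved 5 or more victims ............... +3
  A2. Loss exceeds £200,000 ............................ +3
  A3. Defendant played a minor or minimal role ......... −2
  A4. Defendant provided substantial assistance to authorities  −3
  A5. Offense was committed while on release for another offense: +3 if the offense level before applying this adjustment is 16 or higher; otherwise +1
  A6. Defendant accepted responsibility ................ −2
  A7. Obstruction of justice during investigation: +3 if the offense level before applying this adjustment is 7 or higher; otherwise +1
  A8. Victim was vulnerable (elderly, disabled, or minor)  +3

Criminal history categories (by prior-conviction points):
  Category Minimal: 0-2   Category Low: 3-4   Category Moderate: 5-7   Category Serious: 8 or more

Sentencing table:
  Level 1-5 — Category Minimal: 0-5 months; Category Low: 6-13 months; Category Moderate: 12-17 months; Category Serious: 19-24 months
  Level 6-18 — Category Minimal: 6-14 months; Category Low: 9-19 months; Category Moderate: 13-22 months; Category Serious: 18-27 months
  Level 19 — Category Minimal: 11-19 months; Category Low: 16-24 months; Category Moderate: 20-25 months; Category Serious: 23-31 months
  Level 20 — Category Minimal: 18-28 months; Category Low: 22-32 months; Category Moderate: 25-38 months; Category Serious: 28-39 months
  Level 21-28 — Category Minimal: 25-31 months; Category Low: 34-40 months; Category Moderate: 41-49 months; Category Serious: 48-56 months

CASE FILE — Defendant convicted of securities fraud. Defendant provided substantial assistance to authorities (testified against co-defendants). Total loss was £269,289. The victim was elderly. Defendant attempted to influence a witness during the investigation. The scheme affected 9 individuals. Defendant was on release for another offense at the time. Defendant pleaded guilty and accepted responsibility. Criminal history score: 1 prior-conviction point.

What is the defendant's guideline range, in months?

Base offense level for securities fraud: 13.
A1 applies: 13 + 3 = 16.
A2 applies: 16 + 3 = 19.
A4 applies: 19 − 3 = 16.
A5 applies (level before this adjustment is 16 ≥ 16, so +3): 16 + 3 = 19.
A6 applies: 19 − 2 = 17.
A7 applies (level before this adjustment is 17 ≥ 7, so +3): 17 + 3 = 20.
A8 applies: 20 + 3 = 23.
Final offense level: 23.
Criminal history: 1 prior point → Category Minimal (0-2).
Level 23 falls in the 21-28 band.
Grid: Level 21-28 × Category Minimal = 25-31 months.

25-31 months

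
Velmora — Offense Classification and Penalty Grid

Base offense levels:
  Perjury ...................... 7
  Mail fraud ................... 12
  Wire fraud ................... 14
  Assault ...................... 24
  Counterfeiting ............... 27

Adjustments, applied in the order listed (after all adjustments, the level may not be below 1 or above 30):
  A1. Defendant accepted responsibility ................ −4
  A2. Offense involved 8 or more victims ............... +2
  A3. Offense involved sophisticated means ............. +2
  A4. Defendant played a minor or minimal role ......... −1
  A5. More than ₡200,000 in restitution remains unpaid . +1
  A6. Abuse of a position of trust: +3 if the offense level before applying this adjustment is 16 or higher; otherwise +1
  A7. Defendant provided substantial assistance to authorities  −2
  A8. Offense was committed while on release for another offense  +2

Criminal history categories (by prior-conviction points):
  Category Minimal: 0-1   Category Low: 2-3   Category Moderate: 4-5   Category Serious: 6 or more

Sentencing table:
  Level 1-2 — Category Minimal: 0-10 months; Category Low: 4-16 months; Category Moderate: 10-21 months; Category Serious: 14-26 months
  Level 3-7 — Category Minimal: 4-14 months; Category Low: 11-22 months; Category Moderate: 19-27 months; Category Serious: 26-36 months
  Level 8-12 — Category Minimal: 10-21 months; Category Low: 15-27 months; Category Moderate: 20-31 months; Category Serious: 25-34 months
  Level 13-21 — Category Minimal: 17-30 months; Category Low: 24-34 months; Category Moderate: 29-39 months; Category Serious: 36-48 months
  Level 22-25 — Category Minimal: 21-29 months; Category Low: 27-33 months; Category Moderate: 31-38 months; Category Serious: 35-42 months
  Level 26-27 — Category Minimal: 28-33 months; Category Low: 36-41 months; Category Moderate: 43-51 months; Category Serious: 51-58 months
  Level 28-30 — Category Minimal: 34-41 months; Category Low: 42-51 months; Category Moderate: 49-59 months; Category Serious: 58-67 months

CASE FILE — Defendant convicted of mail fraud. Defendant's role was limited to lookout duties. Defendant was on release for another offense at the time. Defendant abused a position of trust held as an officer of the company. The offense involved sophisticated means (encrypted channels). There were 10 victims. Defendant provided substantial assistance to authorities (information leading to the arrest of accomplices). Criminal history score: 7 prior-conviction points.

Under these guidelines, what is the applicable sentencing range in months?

36-48 months

Base offense level for mail fraud: 12.
A2 applies: 12 + 2 = 14.
A3 applies: 14 + 2 = 16.
A4 applies: 16 − 1 = 15.
A6 applies (level before this adjustment is 15 < 16, so +1): 15 + 1 = 16.
A7 applies: 16 − 2 = 14.
A8 applies: 14 + 2 = 16.
Final offense level: 16.
Criminal history: 7 prior points → Category Serious (6+).
Level 16 falls in the 13-21 band.
Grid: Level 13-21 × Category Serious = 36-48 months.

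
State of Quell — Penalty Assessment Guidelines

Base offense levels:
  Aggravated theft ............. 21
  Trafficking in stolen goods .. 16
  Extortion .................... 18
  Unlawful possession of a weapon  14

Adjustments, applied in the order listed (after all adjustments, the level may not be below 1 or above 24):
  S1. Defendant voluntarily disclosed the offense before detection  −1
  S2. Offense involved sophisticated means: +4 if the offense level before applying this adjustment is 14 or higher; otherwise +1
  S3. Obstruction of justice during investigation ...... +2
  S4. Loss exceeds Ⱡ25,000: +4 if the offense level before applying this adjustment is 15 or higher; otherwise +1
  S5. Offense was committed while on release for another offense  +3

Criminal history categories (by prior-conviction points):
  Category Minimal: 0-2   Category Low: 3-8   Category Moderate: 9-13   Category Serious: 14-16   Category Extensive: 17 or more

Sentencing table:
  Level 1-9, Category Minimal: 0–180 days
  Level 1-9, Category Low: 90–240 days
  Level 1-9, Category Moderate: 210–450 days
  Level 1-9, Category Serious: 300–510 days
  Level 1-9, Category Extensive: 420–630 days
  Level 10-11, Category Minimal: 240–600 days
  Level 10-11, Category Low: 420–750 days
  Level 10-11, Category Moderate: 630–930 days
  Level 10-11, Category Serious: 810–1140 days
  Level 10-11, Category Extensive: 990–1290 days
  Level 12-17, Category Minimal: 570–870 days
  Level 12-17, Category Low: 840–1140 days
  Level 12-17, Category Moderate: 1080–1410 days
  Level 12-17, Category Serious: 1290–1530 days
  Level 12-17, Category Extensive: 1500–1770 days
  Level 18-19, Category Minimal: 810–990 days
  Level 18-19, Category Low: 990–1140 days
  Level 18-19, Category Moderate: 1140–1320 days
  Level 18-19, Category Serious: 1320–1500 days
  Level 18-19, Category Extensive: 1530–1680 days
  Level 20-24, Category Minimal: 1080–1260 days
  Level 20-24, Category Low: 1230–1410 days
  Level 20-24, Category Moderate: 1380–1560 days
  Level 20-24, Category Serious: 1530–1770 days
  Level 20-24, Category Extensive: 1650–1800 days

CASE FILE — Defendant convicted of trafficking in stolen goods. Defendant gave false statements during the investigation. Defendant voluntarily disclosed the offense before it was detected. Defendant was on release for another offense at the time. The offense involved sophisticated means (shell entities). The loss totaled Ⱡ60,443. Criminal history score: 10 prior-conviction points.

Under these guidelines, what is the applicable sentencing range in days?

1380-1560 days

Base offense level for trafficking in stolen goods: 16.
S1 applies: 16 − 1 = 15.
S2 applies (level before this adjustment is 15 ≥ 14, so +4): 15 + 4 = 19.
S3 applies: 19 + 2 = 21.
S4 applies (level before this adjustment is 21 ≥ 15, so +4): 21 + 4 = 25.
S5 applies: 25 + 3 = 28.
Level 28 exceeds the maximum of 24; capped at 24.
Final offense level: 24.
Criminal history: 10 prior points → Category Moderate (9-13).
Level 24 falls in the 20-24 band.
Grid: Level 20-24 × Category Moderate = 1380-1560 days.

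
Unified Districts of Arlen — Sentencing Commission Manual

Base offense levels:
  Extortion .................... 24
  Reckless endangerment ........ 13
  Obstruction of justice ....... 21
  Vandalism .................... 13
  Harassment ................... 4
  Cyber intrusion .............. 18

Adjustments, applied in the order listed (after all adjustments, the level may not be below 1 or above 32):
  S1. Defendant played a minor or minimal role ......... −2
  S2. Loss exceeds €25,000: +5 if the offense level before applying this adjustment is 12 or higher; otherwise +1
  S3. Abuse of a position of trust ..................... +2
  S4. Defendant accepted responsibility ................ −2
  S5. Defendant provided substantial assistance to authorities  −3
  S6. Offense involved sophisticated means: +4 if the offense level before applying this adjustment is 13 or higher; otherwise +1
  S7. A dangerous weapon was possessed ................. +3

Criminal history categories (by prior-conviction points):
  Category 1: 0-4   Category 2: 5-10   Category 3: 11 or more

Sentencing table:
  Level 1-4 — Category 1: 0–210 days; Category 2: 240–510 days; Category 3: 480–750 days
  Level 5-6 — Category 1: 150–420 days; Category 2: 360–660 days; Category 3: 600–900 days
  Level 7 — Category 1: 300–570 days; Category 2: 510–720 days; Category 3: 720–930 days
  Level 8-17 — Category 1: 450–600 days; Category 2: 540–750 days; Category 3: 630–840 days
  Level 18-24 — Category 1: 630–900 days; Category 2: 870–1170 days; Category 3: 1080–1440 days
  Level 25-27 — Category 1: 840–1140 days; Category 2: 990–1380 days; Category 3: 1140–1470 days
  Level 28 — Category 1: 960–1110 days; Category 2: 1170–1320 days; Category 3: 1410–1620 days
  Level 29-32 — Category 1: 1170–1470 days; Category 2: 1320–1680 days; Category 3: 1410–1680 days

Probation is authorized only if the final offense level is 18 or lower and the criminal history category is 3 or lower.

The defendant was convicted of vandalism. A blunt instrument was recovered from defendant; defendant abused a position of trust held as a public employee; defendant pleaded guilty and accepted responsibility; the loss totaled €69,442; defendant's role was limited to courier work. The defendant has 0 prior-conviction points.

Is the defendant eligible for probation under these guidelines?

Yes

Base offense level for vandalism: 13.
S1 applies: 13 − 2 = 11.
S2 applies (level before this adjustment is 11 < 12, so +1): 11 + 1 = 12.
S3 applies: 12 + 2 = 14.
S4 applies: 14 − 2 = 12.
S6 does not apply.
S7 applies: 12 + 3 = 15.
Final offense level: 15.
Criminal history: 0 prior points → Category 1 (0-4).
Level 15 falls in the 8-17 band.
Grid: Level 8-17 × Category 1 = 450-600 days.
Probation check: level 15 ≤ 18 and category 1 ≤ 3 → eligible.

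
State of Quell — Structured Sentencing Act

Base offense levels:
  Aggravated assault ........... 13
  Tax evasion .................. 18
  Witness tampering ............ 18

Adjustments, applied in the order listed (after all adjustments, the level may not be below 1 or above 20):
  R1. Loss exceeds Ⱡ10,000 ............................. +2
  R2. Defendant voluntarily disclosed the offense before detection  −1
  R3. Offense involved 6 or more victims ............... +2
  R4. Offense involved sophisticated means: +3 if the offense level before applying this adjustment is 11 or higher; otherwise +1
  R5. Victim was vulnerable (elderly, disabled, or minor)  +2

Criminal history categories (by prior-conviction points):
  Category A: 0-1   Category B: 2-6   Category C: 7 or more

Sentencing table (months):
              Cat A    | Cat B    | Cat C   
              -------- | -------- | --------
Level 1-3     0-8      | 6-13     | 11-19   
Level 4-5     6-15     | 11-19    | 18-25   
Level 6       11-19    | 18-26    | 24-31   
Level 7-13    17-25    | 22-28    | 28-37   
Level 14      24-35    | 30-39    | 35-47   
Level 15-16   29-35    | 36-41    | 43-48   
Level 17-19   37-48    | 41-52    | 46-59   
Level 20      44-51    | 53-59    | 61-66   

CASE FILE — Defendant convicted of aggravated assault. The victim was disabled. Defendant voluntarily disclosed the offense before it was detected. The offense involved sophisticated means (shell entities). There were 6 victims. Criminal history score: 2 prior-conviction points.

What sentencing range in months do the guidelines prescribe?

41-52 months

Base offense level for aggravated assault: 13.
R1 does not apply.
R2 applies: 13 − 1 = 12.
R3 applies: 12 + 2 = 14.
R4 applies (level before this adjustment is 14 ≥ 11, so +3): 14 + 3 = 17.
R5 applies: 17 + 2 = 19.
Final offense level: 19.
Criminal history: 2 prior points → Category B (2-6).
Level 19 falls in the 17-19 band.
Grid: Level 17-19 × Category B = 41-52 months.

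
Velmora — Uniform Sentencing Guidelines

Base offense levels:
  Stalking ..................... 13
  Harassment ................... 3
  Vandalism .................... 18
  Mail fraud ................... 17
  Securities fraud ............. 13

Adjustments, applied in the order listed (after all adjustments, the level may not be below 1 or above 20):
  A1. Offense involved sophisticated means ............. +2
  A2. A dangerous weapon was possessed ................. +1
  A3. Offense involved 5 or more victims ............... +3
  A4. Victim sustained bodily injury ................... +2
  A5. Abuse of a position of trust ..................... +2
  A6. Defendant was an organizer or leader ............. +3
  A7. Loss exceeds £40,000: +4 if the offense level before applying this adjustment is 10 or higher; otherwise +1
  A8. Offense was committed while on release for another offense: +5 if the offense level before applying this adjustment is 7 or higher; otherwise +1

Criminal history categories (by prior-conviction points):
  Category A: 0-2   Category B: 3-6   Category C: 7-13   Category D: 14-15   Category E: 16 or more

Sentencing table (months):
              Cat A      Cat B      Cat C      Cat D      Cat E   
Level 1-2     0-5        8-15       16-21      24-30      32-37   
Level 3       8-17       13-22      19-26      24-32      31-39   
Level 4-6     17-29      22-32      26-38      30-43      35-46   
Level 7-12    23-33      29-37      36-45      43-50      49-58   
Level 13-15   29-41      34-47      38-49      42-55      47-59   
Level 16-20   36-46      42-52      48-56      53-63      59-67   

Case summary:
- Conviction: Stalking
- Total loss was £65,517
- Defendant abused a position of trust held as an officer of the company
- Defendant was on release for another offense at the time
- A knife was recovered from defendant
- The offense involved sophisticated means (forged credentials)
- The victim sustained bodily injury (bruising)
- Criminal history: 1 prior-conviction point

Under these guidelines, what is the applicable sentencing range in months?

36-46 months

Base offense level for stalking: 13.
A1 applies: 13 + 2 = 15.
A2 applies: 15 + 1 = 16.
A3 does not apply.
A4 applies: 16 + 2 = 18.
A5 applies: 18 + 2 = 20.
A6 does not apply.
A7 applies (level before this adjustment is 20 ≥ 10, so +4): 20 + 4 = 24.
A8 applies (level before this adjustment is 24 ≥ 7, so +5): 24 + 5 = 29.
Level 29 exceeds the maximum of 20; capped at 20.
Final offense level: 20.
Criminal history: 1 prior point → Category A (0-2).
Level 20 falls in the 16-20 band.
Grid: Level 16-20 × Category A = 36-46 months.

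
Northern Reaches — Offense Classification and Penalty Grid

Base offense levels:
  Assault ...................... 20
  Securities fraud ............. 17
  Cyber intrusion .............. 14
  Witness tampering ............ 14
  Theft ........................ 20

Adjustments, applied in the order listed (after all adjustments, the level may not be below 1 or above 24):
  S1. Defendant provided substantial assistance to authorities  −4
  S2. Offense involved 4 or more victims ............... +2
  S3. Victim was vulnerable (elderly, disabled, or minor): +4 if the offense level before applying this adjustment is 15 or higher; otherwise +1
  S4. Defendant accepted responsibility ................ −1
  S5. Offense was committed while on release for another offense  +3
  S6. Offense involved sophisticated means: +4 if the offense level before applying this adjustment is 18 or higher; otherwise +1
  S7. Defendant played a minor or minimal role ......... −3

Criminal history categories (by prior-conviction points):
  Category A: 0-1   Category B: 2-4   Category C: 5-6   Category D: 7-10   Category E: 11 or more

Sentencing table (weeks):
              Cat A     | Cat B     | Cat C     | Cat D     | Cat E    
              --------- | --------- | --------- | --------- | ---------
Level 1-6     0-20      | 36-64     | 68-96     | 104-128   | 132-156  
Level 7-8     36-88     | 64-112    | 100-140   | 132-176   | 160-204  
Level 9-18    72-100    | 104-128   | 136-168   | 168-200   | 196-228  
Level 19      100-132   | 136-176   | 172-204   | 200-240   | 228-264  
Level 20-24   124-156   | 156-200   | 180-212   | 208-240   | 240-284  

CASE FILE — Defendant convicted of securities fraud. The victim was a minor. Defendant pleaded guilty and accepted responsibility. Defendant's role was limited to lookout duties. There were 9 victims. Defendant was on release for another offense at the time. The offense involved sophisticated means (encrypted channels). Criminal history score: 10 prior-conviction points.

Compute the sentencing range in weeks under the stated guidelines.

208-240 weeks

Base offense level for securities fraud: 17.
S1 does not apply.
S2 applies: 17 + 2 = 19.
S3 applies (level before this adjustment is 19 ≥ 15, so +4): 19 + 4 = 23.
S4 applies: 23 − 1 = 22.
S5 applies: 22 + 3 = 25.
S6 applies (level before this adjustment is 25 ≥ 18, so +4): 25 + 4 = 29.
S7 applies: 29 − 3 = 26.
Level 26 exceeds the maximum of 24; capped at 24.
Final offense level: 24.
Criminal history: 10 prior points → Category D (7-10).
Level 24 falls in the 20-24 band.
Grid: Level 20-24 × Category D = 208-240 weeks.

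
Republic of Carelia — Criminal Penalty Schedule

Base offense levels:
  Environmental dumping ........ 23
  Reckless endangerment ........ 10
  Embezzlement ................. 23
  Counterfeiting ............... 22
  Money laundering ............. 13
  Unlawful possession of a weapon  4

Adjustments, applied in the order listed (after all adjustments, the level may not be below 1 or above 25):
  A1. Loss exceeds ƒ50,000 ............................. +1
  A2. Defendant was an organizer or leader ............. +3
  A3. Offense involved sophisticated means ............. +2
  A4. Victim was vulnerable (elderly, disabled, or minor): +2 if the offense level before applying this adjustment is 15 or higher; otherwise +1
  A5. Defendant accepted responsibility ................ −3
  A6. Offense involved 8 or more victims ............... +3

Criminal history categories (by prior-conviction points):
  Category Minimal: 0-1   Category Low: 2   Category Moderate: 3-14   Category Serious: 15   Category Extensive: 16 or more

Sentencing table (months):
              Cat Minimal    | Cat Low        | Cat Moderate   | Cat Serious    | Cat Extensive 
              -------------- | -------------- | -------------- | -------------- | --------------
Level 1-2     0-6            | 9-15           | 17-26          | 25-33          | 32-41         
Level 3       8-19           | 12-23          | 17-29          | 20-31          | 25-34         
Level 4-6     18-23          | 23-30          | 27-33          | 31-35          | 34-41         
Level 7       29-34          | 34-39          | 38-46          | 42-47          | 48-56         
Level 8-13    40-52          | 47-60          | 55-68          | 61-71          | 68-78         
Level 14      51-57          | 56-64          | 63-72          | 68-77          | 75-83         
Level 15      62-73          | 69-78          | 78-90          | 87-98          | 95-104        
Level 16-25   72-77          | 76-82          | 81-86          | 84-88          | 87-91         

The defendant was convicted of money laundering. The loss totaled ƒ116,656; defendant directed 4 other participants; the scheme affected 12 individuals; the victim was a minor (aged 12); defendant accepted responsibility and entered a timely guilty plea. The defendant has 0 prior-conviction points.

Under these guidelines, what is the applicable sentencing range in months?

72-77 months

Base offense level for money laundering: 13.
A1 applies: 13 + 1 = 14.
A2 applies: 14 + 3 = 17.
A3 does not apply.
A4 applies (level before this adjustment is 17 ≥ 15, so +2): 17 + 2 = 19.
A5 applies: 19 − 3 = 16.
A6 applies: 16 + 3 = 19.
Final offense level: 19.
Criminal history: 0 prior points → Category Minimal (0-1).
Level 19 falls in the 16-25 band.
Grid: Level 16-25 × Category Minimal = 72-77 months.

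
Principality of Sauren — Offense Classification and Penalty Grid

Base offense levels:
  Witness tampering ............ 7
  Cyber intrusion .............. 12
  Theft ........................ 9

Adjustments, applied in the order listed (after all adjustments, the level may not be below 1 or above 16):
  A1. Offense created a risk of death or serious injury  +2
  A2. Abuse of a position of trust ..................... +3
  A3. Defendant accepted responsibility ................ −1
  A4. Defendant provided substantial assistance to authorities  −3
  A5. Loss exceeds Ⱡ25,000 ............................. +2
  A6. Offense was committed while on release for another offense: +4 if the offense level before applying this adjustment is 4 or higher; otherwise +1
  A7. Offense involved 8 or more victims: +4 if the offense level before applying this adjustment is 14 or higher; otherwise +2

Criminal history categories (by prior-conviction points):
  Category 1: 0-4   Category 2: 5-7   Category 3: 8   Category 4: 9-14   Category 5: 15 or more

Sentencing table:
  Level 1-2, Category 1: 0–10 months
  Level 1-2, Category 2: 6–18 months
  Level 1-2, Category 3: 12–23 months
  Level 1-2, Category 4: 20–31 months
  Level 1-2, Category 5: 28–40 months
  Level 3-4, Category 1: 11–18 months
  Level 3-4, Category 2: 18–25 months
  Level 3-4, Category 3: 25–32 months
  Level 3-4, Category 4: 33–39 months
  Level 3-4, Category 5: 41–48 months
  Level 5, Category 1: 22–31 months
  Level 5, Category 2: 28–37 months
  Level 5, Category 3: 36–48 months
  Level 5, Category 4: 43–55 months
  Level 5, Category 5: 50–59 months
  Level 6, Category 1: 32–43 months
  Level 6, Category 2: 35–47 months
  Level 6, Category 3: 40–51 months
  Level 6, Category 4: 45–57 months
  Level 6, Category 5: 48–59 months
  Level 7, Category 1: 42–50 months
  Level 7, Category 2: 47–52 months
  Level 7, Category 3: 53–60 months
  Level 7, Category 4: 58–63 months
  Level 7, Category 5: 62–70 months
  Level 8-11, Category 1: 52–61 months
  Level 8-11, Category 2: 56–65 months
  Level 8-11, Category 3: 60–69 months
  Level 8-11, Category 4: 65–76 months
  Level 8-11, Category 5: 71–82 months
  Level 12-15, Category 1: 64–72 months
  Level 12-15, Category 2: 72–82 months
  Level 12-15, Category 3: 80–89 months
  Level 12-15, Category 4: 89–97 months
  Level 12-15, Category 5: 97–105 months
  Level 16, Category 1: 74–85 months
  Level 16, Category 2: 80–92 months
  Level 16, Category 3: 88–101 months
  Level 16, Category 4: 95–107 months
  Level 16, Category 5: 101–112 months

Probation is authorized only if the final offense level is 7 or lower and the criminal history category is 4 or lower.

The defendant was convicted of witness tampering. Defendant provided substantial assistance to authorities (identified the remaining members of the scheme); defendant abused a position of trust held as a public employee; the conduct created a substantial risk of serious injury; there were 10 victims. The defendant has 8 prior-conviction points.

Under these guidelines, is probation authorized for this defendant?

No

Base offense level for witness tampering: 7.
A1 applies: 7 + 2 = 9.
A2 applies: 9 + 3 = 12.
A3 does not apply.
A4 applies: 12 − 3 = 9.
A6 does not apply.
A7 applies (level before this adjustment is 9 < 14, so +2): 9 + 2 = 11.
Final offense level: 11.
Criminal history: 8 prior points → Category 3 (8).
Level 11 falls in the 8-11 band.
Grid: Level 8-11 × Category 3 = 60-69 months.
Probation check: level 11 > 7 and category 3 ≤ 4 → not eligible.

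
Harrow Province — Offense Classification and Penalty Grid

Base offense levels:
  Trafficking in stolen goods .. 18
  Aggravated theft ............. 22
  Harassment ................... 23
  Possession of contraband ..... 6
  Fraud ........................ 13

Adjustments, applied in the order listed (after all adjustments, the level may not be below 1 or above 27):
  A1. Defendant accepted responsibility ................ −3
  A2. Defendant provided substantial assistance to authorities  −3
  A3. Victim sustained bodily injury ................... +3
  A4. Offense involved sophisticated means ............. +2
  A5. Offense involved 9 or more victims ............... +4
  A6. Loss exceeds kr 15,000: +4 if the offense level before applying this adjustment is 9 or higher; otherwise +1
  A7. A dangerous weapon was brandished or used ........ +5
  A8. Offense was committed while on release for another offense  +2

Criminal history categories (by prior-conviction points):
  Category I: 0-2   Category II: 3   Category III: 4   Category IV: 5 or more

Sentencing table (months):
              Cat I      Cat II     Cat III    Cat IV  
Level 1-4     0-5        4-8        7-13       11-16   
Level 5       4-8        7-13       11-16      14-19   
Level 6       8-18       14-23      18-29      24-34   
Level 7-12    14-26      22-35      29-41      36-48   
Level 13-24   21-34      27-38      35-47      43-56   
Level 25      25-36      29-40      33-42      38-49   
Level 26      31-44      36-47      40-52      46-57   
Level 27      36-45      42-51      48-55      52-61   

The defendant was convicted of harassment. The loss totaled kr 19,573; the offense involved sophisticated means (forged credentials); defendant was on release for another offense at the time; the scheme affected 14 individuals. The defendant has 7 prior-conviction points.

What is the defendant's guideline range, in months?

52-61 months

Base offense level for harassment: 23.
A2 does not apply.
A4 applies: 23 + 2 = 25.
A5 applies: 25 + 4 = 29.
A6 applies (level before this adjustment is 29 ≥ 9, so +4): 29 + 4 = 33.
A7 does not apply.
A8 applies: 33 + 2 = 35.
Level 35 exceeds the maximum of 27; capped at 27.
Final offense level: 27.
Criminal history: 7 prior points → Category IV (5+).
Level 27 falls in the 27 band.
Grid: Level 27 × Category IV = 52-61 months.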